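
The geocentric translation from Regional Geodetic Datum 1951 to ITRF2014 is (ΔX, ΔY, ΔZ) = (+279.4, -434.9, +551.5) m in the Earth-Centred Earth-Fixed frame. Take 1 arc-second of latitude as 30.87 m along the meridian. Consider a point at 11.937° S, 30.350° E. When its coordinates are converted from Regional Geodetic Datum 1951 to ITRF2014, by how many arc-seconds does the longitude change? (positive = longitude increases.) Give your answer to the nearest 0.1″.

Δλ = -17.1″

sin φ = -0.206836, cos φ = 0.978376, sin λ = 0.505281, cos λ = 0.862955.
East component: ΔE = −sin λ·ΔX + cos λ·ΔY = −(0.505281)(279.4) + (0.862955)(-434.9) = -516.47 m.
1° of latitude spans 3600 × 30.87 = 111132 m; at latitude φ, 1° of longitude spans that × cos φ = 108728.8 m, so Δλ = -516.47 / 108728.8 × 3600 = -17.100″.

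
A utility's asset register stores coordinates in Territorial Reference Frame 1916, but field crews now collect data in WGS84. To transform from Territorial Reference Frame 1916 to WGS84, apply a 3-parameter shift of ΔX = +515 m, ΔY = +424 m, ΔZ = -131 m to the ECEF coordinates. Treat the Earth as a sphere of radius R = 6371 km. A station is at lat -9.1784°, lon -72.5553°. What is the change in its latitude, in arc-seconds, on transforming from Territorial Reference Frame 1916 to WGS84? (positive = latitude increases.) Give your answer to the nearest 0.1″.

sin φ = -0.159509, cos φ = 0.987196, sin λ = -0.954007, cos λ = 0.299785.
North component: ΔN = −sin φ cos λ·ΔX − sin φ sin λ·ΔY + cos φ·ΔZ = −(-0.159509)(0.299785)(515) − (-0.159509)(-0.954007)(424) + (0.987196)(-131) = -169.22 m.
1° of latitude spans πR/180 = 111195 m, so Δφ = -169.22 / 111195 × 3600 = -5.479″.

Δφ = -5.5″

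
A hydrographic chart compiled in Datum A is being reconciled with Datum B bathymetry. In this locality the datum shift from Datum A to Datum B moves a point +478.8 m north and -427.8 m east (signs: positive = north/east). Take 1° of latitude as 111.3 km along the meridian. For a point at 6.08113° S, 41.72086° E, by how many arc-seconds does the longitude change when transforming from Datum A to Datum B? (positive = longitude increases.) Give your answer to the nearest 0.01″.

At latitude -6.08113°, cos φ = 0.994373.
1° of longitude at this latitude = 111.3 × cos φ = 110.67 km, so Δλ = -427.8 / 110673.7 = -0.0038654° = -13.916″.

Δλ = -13.92″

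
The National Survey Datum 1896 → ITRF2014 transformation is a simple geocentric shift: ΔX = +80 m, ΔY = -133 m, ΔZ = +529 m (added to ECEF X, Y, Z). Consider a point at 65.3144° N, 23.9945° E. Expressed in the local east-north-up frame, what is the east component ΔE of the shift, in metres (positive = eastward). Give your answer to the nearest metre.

ΔE = -154 m

At φ = 65.3144°, λ = 23.9945°: sin φ = 0.908613, cos φ = 0.417639, sin λ = 0.406649, cos λ = 0.913584.
ΔE = −sin λ·ΔX + cos λ·ΔY = −(0.406649)·(80) + (0.913584)·(-133) = -154.04 m.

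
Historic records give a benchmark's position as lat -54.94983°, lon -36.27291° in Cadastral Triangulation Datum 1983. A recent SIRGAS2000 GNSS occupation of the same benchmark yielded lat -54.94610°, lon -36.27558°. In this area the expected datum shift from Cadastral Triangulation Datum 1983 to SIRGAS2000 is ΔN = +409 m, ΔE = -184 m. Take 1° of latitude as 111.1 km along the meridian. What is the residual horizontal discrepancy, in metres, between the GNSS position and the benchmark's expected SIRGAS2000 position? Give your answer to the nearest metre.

Observed coordinate differences: Δφ = +0.00373°, Δλ = -0.00267°.
Converting to metres (1° lat = 111100 m, cos φ = 0.574293): observed ΔN = 414.4 m, observed ΔE = -170.4 m.
Subtracting the expected shift leaves a residual of 414.4 − (409) = 5.4 m north and -170.4 − (-184) = 13.6 m east.
Residual distance = √(5.4² + 13.6²) = 14.7 m.

15 m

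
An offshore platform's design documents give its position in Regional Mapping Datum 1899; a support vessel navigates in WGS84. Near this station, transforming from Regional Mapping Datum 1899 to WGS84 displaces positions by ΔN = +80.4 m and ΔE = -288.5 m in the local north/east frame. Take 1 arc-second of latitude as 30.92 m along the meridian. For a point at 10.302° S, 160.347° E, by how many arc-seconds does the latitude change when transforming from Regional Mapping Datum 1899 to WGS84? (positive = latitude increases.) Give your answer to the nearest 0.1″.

1″ of latitude = 30.92 m, so Δφ = 80.4 / 30.92 = 2.600″.

Δφ = 2.6″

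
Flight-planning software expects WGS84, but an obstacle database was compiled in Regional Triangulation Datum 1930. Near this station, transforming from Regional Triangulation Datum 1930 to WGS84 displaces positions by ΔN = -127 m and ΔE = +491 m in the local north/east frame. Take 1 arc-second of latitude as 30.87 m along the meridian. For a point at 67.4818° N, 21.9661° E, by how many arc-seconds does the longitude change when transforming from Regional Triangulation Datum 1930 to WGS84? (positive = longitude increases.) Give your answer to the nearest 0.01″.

At latitude 67.4818°, cos φ = 0.382977.
1″ of longitude at this latitude = 30.87 × cos φ = 11.8225 m, so Δλ = 491.0 / 11.8225 = 41.531″.

Δλ = 41.53″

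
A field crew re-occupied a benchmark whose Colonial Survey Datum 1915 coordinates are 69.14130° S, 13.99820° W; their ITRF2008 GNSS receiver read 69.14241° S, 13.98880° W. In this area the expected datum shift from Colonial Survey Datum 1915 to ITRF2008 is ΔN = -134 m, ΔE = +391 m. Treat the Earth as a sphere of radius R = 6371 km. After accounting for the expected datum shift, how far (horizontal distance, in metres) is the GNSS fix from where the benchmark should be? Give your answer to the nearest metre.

Observed coordinate differences: Δφ = -0.00111°, Δλ = +0.00940°.
Converting to metres (1° lat = 111195 m, cos φ = 0.356065): observed ΔN = -123.4 m, observed ΔE = 372.2 m.
Subtracting the expected shift leaves a residual of -123.4 − (-134) = 10.6 m north and 372.2 − (391) = -18.8 m east.
Residual distance = √(10.6² + (-18.8)²) = 21.6 m.

22 m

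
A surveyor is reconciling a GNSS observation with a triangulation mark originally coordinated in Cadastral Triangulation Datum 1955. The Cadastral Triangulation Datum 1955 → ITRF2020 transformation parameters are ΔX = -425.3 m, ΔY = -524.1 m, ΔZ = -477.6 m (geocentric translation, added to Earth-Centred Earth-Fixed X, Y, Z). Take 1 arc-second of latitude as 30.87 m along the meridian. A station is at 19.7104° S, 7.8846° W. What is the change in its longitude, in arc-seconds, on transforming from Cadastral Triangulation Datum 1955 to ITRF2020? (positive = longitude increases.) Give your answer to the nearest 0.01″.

Δλ = -19.87″

sin φ = -0.337266, cos φ = 0.941409, sin λ = -0.137178, cos λ = 0.990546.
East component: ΔE = −sin λ·ΔX + cos λ·ΔY = −(-0.137178)(-425.3) + (0.990546)(-524.1) = -577.49 m.
1° of latitude spans 3600 × 30.87 = 111132 m; at latitude φ, 1° of longitude spans that × cos φ = 104620.7 m, so Δλ = -577.49 / 104620.7 × 3600 = -19.871″.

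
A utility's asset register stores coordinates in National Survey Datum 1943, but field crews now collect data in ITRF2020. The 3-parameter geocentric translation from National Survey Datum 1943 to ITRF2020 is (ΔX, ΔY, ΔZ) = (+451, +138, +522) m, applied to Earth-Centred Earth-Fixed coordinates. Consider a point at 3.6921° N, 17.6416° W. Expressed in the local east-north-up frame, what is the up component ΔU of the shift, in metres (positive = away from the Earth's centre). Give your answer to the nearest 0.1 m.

The local up (radial) axis is (cos φ cos λ, cos φ sin λ, sin φ), giving ΔU = 428.898 − 41.736 + 33.614 = 420.78 m.

ΔU = 420.8 m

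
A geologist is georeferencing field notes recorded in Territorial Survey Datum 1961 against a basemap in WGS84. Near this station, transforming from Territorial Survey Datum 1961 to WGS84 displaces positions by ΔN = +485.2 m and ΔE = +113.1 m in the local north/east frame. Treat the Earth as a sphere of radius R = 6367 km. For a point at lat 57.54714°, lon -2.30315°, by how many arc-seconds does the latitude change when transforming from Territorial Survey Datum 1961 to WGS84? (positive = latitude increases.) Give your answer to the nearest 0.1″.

On a sphere of radius R, 1 rad of latitude = R, so Δφ = ΔN / R = 485.2 / 6367000 = 7.6205e-05 rad = 15.718″.

Δφ = 15.7″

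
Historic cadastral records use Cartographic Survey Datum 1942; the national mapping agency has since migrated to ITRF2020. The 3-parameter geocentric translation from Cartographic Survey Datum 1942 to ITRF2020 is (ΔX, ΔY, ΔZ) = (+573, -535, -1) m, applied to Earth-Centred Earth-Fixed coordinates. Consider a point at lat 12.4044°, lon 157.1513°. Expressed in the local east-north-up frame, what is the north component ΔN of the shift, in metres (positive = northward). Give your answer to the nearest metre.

The local north axis is (−sin φ cos λ, −sin φ sin λ, cos φ), giving ΔN = 113.428 + 44.625 − 0.977 = 157.08 m.

ΔN = 157 m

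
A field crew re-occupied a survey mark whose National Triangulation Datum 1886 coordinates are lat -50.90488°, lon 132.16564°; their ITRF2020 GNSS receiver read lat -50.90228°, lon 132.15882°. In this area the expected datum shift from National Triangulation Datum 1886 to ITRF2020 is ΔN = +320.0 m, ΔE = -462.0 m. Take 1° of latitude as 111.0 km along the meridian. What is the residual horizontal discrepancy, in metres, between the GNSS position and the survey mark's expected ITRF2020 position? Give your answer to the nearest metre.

35 m

Observed coordinate differences: Δφ = +0.00260°, Δλ = -0.00682°.
Converting to metres (1° lat = 111000 m, cos φ = 0.630610): observed ΔN = 288.6 m, observed ΔE = -477.4 m.
Subtracting the expected shift leaves a residual of 288.6 − (320.0) = -31.4 m north and -477.4 − (-462.0) = -15.4 m east.
Residual distance = √((-31.4)² + (-15.4)²) = 35.0 m.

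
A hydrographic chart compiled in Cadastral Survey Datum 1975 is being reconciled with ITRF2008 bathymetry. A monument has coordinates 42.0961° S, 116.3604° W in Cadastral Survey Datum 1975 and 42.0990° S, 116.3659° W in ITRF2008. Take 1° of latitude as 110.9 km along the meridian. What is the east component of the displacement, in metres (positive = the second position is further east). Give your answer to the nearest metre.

Δφ = -42.0990° − -42.0961° = -0.0029°; Δλ = -116.3659° − -116.3604° = -0.0055°.
ΔN = Δφ × 110900 = -321.6 m; ΔE = Δλ × 110900 × cos(-42.0961°) = -0.0055 × 110900 × 0.742021 = -452.6 m.

ΔE = -453 m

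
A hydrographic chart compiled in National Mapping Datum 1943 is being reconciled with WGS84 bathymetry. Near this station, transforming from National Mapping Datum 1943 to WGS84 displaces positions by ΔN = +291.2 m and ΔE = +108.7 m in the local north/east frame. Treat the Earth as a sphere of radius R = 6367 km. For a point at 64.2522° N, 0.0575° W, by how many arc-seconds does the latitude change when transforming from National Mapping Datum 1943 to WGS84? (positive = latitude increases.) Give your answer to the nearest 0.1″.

Δφ = 9.4″

On a sphere of radius R, 1 rad of latitude = R, so Δφ = ΔN / R = 291.2 / 6367000 = 4.5736e-05 rad = 9.434″.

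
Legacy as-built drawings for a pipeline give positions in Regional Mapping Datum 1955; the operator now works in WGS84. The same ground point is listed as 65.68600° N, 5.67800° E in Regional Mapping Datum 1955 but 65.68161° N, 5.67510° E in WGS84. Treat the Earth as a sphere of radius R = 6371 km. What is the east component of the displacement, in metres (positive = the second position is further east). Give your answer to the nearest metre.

ΔE = -133 m

Δφ = 65.68161° − 65.68600° = -0.00439°; Δλ = 5.67510° − 5.67800° = -0.00290°.
1° along a meridian = πR/180 = 111195 m.
ΔN = Δφ × 111195 = -488.1 m; ΔE = Δλ × 111195 × cos(65.68600°) = -0.00290 × 111195 × 0.411737 = -132.8 m.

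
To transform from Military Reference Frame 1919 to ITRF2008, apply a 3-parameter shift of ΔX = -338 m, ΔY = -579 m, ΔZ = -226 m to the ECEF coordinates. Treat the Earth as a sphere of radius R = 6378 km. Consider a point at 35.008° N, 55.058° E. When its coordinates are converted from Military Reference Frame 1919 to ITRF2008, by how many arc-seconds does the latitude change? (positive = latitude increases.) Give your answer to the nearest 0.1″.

sin φ = 0.573691, cos φ = 0.819072, sin λ = 0.819732, cos λ = 0.572747.
North component: ΔN = −sin φ cos λ·ΔX − sin φ sin λ·ΔY + cos φ·ΔZ = −(0.573691)(0.572747)(-338) − (0.573691)(0.819732)(-579) + (0.819072)(-226) = 198.24 m.
1° of latitude spans πR/180 = 111317 m, so Δφ = 198.24 / 111317 × 3600 = 6.411″.

Δφ = 6.4″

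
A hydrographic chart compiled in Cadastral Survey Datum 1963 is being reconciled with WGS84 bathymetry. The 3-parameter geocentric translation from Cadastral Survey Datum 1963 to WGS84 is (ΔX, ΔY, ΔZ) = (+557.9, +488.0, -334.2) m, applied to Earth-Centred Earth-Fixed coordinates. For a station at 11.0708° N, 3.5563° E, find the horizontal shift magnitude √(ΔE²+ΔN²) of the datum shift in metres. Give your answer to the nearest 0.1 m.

631.6 m

The local east axis at (φ, λ) is (−sin λ, cos λ, 0), so ΔE = −sin(3.5563°)·557.9 + cos(3.5563°)·488.0 = 452.45 m.
The local north axis is (−sin φ cos λ, −sin φ sin λ, cos φ), giving ΔN = -106.923 − 5.813 − 327.981 = -440.72 m.
Horizontal magnitude = √(ΔE² + ΔN²) = √(452.45² + (-440.72)²) = 631.62 m.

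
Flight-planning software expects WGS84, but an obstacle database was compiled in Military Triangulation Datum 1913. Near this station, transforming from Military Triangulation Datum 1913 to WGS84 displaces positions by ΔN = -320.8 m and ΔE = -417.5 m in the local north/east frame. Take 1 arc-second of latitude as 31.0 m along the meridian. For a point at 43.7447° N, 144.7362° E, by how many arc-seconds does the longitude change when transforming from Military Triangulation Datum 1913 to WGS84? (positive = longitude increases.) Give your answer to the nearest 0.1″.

At latitude 43.7447°, cos φ = 0.722428.
1″ of longitude at this latitude = 31.00 × cos φ = 22.3953 m, so Δλ = -417.5 / 22.3953 = -18.642″.

Δλ = -18.6″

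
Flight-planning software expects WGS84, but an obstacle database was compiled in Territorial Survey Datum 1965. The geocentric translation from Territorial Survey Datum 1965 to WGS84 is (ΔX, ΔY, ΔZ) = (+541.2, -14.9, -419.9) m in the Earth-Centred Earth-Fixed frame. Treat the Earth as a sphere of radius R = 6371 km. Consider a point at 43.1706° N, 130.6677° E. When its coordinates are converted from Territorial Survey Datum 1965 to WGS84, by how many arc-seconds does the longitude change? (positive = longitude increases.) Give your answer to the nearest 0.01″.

Δλ = -17.79″

sin φ = 0.684173, cos φ = 0.729320, sin λ = 0.758502, cos λ = -0.651671.
East component: ΔE = −sin λ·ΔX + cos λ·ΔY = −(0.758502)(541.2) + (-0.651671)(-14.9) = -400.79 m.
1° of latitude spans πR/180 = 111195 m; at latitude φ, 1° of longitude spans that × cos φ = 81096.7 m, so Δλ = -400.79 / 81096.7 × 3600 = -17.792″.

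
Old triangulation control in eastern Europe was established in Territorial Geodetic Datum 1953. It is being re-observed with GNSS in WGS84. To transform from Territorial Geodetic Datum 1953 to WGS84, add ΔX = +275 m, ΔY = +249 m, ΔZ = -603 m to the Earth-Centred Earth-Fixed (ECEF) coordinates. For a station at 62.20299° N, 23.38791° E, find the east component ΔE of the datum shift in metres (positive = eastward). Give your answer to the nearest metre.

ΔE = 119 m

The local east axis at (φ, λ) is (−sin λ, cos λ, 0), so ΔE = −sin(23.38791°)·275 + cos(23.38791°)·249 = 119.38 m.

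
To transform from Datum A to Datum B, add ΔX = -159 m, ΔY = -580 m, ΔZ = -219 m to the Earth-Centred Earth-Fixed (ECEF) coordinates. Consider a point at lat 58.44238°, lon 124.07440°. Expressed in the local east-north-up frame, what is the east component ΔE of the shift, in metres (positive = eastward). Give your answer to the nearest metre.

ΔE = 457 m

At φ = 58.44238°, λ = 124.07440°: sin φ = 0.852114, cos φ = 0.523356, sin λ = 0.828311, cos λ = -0.560269.
ΔE = −sin λ·ΔX + cos λ·ΔY = −(0.828311)·(-159) + (-0.560269)·(-580) = 456.66 m.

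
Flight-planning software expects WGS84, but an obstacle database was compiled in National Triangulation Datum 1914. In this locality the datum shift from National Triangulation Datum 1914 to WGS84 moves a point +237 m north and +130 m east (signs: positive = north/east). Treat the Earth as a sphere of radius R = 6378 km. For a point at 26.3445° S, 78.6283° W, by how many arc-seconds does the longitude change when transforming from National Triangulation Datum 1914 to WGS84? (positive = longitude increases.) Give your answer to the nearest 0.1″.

Δλ = 4.7″

At latitude -26.3445°, cos φ = 0.896142.
One radian of longitude at latitude φ spans R cos φ, so Δλ = ΔE / (R cos φ) = 130.0 / (6378000 × 0.896142) = 2.2745e-05 rad = 4.691″.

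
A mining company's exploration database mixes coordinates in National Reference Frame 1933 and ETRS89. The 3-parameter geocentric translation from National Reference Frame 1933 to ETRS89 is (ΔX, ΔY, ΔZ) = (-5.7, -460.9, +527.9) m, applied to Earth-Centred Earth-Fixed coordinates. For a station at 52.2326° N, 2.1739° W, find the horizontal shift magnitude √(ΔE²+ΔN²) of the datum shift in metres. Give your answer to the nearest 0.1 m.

557.6 m

At φ = 52.2326°, λ = -2.1739°: sin φ = 0.790504, cos φ = 0.612457, sin λ = -0.037933, cos λ = 0.999280.
ΔE = −sin λ·ΔX + cos λ·ΔY = −(-0.037933)·(-5.7) + (0.999280)·(-460.9) = -460.78 m.
ΔN = −sin φ cos λ·ΔX − sin φ sin λ·ΔY + cos φ·ΔZ = −(0.790504)(0.999280)(-5.7) − (0.790504)(-0.037933)(-460.9) + (0.612457)(527.9) = 314.00 m.
Horizontal magnitude = √(ΔE² + ΔN²) = √((-460.78)² + 314.00²) = 557.60 m.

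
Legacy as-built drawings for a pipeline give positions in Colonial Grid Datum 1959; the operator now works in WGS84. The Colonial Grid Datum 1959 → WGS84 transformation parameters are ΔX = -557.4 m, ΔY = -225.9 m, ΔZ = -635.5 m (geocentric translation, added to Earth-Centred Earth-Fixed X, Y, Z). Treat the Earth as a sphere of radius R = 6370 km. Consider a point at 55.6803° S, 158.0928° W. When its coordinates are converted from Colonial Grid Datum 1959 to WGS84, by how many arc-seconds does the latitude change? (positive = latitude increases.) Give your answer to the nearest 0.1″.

Δφ = 4.5″

sin φ = -0.825904, cos φ = 0.563810, sin λ = -0.373104, cos λ = -0.927789.
North component: ΔN = −sin φ cos λ·ΔX − sin φ sin λ·ΔY + cos φ·ΔZ = −(-0.825904)(-0.927789)(-557.4) − (-0.825904)(-0.373104)(-225.9) + (0.563810)(-635.5) = 138.43 m.
1° of latitude spans πR/180 = 111177 m, so Δφ = 138.43 / 111177 × 3600 = 4.482″.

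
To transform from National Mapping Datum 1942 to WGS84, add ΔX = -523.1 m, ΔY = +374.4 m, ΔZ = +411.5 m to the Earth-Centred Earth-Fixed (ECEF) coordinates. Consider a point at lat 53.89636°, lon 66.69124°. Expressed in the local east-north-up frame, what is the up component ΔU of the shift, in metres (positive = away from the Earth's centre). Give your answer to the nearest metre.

At φ = 53.89636°, λ = 66.69124°: sin φ = 0.807952, cos φ = 0.589248, sin λ = 0.918386, cos λ = 0.395686.
ΔU = cos φ cos λ·ΔX + cos φ sin λ·ΔY + sin φ·ΔZ = (0.589248)(0.395686)(-523.1) + (0.589248)(0.918386)(374.4) + (0.807952)(411.5) = 413.12 m.

ΔU = 413 m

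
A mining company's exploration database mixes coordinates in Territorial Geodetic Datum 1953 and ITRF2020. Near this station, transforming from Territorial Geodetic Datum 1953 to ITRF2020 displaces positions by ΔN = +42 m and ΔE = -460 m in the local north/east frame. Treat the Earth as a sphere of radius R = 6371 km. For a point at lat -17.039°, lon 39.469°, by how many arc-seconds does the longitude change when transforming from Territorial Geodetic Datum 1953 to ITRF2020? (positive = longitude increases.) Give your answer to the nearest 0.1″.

Δλ = -15.6″

At latitude -17.039°, cos φ = 0.956106.
One radian of longitude at latitude φ spans R cos φ, so Δλ = ΔE / (R cos φ) = -460.0 / (6371000 × 0.956106) = -7.5517e-05 rad = -15.576″.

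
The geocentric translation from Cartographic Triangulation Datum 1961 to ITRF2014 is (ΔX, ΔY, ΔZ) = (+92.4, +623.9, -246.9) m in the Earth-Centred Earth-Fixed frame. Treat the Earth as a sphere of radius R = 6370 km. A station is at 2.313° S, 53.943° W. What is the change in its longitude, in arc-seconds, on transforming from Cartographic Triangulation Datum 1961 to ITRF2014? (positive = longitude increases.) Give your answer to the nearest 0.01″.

sin φ = -0.040359, cos φ = 0.999185, sin λ = -0.808432, cos λ = 0.588590.
East component: ΔE = −sin λ·ΔX + cos λ·ΔY = −(-0.808432)(92.4) + (0.588590)(623.9) = 441.92 m.
1° of latitude spans πR/180 = 111177 m; at latitude φ, 1° of longitude spans that × cos φ = 111086.9 m, so Δλ = 441.92 / 111086.9 × 3600 = 14.321″.

Δλ = 14.32″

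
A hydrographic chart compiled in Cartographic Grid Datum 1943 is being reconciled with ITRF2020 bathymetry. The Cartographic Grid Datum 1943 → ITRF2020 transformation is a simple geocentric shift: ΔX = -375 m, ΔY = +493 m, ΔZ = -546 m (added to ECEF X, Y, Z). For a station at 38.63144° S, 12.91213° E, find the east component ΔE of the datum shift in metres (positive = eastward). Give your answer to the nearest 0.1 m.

ΔE = 564.3 m

The local east axis at (φ, λ) is (−sin λ, cos λ, 0), so ΔE = −sin(12.91213°)·(-375) + cos(12.91213°)·493 = 564.33 m.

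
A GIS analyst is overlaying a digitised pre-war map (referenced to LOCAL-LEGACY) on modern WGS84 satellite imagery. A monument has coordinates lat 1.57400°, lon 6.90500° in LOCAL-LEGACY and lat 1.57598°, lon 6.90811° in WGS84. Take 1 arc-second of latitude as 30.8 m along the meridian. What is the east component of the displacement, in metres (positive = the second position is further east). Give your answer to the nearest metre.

Δφ = 1.57598° − 1.57400° = +0.00198°; Δλ = 6.90811° − 6.90500° = +0.00311°.
1° of latitude = 3600 × 30.80 = 110880 m.
ΔN = Δφ × 110880 = 219.5 m; ΔE = Δλ × 110880 × cos(1.57400°) = +0.00311 × 110880 × 0.999623 = 344.7 m.

ΔE = 345 m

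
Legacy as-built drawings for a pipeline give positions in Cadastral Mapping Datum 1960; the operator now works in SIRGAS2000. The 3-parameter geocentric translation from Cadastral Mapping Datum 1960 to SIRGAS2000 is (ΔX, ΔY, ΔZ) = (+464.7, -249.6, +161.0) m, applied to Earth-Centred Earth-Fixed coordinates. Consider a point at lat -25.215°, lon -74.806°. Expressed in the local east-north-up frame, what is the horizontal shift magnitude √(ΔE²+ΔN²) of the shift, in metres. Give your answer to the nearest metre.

The local east axis at (φ, λ) is (−sin λ, cos λ, 0), so ΔE = −sin(-74.806°)·464.7 + cos(-74.806°)·(-249.6) = 383.04 m.
The local north axis is (−sin φ cos λ, −sin φ sin λ, cos φ), giving ΔN = 51.886 + 102.617 + 145.659 = 300.16 m.
Horizontal magnitude = √(ΔE² + ΔN²) = √(383.04² + 300.16²) = 486.64 m.

487 m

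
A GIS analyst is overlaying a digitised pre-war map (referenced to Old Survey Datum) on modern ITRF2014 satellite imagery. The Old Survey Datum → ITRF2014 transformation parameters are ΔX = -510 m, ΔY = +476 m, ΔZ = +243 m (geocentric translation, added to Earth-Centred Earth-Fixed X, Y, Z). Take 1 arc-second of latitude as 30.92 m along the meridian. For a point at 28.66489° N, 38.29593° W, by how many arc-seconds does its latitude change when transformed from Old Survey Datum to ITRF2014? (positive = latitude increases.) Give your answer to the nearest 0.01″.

Δφ = 17.68″

sin φ = 0.479686, cos φ = 0.877440, sin λ = -0.619723, cos λ = 0.784820.
North component: ΔN = −sin φ cos λ·ΔX − sin φ sin λ·ΔY + cos φ·ΔZ = −(0.479686)(0.784820)(-510) − (0.479686)(-0.619723)(476) + (0.877440)(243) = 546.72 m.
1° of latitude spans 3600 × 30.92 = 111312 m, so Δφ = 546.72 / 111312 × 3600 = 17.682″.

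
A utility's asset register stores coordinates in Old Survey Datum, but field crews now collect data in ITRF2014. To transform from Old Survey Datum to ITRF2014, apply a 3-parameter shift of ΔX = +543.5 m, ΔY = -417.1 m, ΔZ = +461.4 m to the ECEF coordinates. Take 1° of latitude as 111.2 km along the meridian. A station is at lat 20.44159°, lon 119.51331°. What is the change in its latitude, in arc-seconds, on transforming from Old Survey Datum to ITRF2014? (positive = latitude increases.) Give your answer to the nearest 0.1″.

sin φ = 0.349252, cos φ = 0.937029, sin λ = 0.870241, cos λ = -0.492626.
North component: ΔN = −sin φ cos λ·ΔX − sin φ sin λ·ΔY + cos φ·ΔZ = −(0.349252)(-0.492626)(543.5) − (0.349252)(0.870241)(-417.1) + (0.937029)(461.4) = 652.63 m.
1° of latitude spans 111200 m, so Δφ = 652.63 / 111200 × 3600 = 21.128″.

Δφ = 21.1″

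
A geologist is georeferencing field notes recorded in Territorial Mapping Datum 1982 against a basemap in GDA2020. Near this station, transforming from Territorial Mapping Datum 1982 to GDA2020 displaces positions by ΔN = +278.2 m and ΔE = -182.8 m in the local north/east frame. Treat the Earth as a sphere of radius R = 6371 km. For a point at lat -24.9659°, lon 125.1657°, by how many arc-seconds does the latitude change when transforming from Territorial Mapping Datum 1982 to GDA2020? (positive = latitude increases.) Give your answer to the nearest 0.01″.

Δφ = 9.01″

On a sphere of radius R, 1 rad of latitude = R, so Δφ = ΔN / R = 278.2 / 6371000 = 4.3667e-05 rad = 9.007″.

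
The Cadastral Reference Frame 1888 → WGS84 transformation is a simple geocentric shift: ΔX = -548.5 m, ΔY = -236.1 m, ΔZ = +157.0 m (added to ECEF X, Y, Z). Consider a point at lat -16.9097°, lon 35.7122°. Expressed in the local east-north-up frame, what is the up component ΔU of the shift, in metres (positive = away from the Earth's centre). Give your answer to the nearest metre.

At φ = -16.9097°, λ = 35.7122°: sin φ = -0.290864, cos φ = 0.956764, sin λ = 0.583714, cos λ = 0.811959.
ΔU = cos φ cos λ·ΔX + cos φ sin λ·ΔY + sin φ·ΔZ = (0.956764)(0.811959)(-548.5) + (0.956764)(0.583714)(-236.1) + (-0.290864)(157.0) = -603.63 m.

ΔU = -604 m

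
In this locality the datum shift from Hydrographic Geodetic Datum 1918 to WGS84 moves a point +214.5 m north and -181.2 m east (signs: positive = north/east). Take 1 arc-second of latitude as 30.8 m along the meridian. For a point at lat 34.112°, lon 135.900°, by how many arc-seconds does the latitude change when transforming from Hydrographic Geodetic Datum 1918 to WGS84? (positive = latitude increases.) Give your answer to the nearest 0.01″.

1″ of latitude = 30.80 m, so Δφ = 214.5 / 30.80 = 6.964″.

Δφ = 6.96″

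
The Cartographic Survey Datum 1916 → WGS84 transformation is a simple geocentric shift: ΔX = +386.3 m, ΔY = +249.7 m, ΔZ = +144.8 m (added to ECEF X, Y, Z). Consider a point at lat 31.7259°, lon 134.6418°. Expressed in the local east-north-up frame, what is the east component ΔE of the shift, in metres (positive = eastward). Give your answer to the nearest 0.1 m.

ΔE = -450.3 m

At φ = 31.7259°, λ = 134.6418°: sin φ = 0.525856, cos φ = 0.850573, sin λ = 0.711514, cos λ = -0.702672.
ΔE = −sin λ·ΔX + cos λ·ΔY = −(0.711514)·(386.3) + (-0.702672)·(249.7) = -450.31 m.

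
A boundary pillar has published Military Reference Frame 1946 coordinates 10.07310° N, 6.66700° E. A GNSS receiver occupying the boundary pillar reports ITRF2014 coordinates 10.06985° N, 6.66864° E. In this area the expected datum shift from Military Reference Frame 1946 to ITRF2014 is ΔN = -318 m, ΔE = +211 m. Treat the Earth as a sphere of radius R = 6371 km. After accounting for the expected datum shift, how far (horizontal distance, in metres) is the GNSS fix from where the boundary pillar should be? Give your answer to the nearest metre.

Observed coordinate differences: Δφ = -0.00325°, Δλ = +0.00164°.
Converting to metres (1° lat = 111195 m, cos φ = 0.984585): observed ΔN = -361.4 m, observed ΔE = 179.5 m.
Subtracting the expected shift leaves a residual of -361.4 − (-318) = -43.4 m north and 179.5 − (211) = -31.5 m east.
Residual distance = √((-43.4)² + (-31.5)²) = 53.6 m.

54 m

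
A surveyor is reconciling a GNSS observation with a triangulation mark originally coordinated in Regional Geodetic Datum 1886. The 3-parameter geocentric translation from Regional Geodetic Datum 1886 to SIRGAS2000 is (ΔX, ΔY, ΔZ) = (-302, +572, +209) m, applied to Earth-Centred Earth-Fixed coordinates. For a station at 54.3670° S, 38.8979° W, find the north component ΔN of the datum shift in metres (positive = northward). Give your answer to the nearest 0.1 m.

ΔN = -361.2 m

The local north axis is (−sin φ cos λ, −sin φ sin λ, cos φ), giving ΔN = -191.029 − 291.928 + 121.762 = -361.20 m.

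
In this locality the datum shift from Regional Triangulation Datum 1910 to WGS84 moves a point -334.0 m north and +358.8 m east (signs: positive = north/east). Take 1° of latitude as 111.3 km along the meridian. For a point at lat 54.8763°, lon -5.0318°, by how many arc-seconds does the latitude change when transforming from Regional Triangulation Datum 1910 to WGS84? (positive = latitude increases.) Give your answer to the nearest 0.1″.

1° of latitude = 111.3 km, so Δφ = -334.0 / 111300 = -0.0030009° = -10.803″.

Δφ = -10.8″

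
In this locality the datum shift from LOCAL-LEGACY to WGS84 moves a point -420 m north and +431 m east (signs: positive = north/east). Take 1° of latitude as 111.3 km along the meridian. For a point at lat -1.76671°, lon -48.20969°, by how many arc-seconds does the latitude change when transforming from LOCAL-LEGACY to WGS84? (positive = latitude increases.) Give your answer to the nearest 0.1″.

Δφ = -13.6″

1° of latitude = 111.3 km, so Δφ = -420.0 / 111300 = -0.0037736° = -13.585″.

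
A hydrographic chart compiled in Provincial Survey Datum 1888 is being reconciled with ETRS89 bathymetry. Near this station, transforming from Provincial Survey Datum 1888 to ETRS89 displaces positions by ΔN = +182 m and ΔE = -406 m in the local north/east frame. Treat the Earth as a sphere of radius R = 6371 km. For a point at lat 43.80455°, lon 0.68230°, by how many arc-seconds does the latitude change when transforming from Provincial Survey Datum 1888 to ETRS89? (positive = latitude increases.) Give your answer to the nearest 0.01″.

Δφ = 5.89″

On a sphere of radius R, 1 rad of latitude = R, so Δφ = ΔN / R = 182.0 / 6371000 = 2.8567e-05 rad = 5.892″.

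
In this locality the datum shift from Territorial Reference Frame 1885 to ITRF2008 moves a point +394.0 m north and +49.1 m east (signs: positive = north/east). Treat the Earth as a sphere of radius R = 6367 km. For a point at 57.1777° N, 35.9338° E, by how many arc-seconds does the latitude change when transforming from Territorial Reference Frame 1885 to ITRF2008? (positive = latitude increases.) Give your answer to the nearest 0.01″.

Δφ = 12.76″

On a sphere of radius R, 1 rad of latitude = R, so Δφ = ΔN / R = 394.0 / 6367000 = 6.1882e-05 rad = 12.764″.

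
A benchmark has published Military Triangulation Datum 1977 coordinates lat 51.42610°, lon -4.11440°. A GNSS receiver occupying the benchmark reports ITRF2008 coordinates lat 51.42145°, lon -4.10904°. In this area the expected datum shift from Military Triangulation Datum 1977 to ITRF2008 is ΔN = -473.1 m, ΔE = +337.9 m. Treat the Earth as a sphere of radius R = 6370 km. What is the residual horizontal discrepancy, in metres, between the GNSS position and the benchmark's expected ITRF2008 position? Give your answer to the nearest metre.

Observed coordinate differences: Δφ = -0.00465°, Δλ = +0.00536°.
Converting to metres (1° lat = 111177 m, cos φ = 0.623524): observed ΔN = -517.0 m, observed ΔE = 371.6 m.
Subtracting the expected shift leaves a residual of -517.0 − (-473.1) = -43.9 m north and 371.6 − (337.9) = 33.7 m east.
Residual distance = √((-43.9)² + 33.7²) = 55.3 m.

55 m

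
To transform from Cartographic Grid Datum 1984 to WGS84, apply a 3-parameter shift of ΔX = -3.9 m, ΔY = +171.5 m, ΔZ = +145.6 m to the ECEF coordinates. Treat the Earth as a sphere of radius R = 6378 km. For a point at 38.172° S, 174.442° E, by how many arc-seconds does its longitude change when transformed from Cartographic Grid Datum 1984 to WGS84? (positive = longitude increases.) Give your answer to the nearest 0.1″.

Δλ = -7.0″

sin φ = -0.618024, cos φ = 0.786159, sin λ = 0.096853, cos λ = -0.995299.
East component: ΔE = −sin λ·ΔX + cos λ·ΔY = −(0.096853)(-3.9) + (-0.995299)(171.5) = -170.32 m.
1° of latitude spans πR/180 = 111317 m; at latitude φ, 1° of longitude spans that × cos φ = 87512.9 m, so Δλ = -170.32 / 87512.9 × 3600 = -7.006″.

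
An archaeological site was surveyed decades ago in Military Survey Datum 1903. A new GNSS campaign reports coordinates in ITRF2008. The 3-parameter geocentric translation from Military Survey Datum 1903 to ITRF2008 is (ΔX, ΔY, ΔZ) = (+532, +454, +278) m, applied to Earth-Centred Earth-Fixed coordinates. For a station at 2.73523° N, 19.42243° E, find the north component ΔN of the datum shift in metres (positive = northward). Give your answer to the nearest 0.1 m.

At φ = 2.73523°, λ = 19.42243°: sin φ = 0.047721, cos φ = 0.998861, sin λ = 0.332530, cos λ = 0.943093.
ΔN = −sin φ cos λ·ΔX − sin φ sin λ·ΔY + cos φ·ΔZ = −(0.047721)(0.943093)(532) − (0.047721)(0.332530)(454) + (0.998861)(278) = 246.54 m.

ΔN = 246.5 m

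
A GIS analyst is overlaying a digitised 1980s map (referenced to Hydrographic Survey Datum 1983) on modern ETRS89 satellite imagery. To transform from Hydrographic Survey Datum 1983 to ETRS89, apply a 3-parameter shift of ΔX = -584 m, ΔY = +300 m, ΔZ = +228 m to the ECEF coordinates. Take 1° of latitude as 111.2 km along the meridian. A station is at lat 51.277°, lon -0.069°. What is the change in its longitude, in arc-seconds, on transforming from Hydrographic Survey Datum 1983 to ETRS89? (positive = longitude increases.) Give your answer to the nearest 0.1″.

Δλ = 15.5″

sin φ = 0.780179, cos φ = 0.625556, sin λ = -0.001204, cos λ = 0.999999.
East component: ΔE = −sin λ·ΔX + cos λ·ΔY = −(-0.001204)(-584) + (0.999999)(300) = 299.30 m.
1° of latitude spans 111200 m; at latitude φ, 1° of longitude spans that × cos φ = 69561.8 m, so Δλ = 299.30 / 69561.8 × 3600 = 15.489″.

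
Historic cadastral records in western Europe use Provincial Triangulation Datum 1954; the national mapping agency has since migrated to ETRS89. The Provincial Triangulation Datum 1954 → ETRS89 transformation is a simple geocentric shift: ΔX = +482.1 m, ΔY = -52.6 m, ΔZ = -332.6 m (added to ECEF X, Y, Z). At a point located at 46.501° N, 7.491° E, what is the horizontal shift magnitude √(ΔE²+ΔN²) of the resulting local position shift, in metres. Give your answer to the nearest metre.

582 m

The local east axis at (φ, λ) is (−sin λ, cos λ, 0), so ΔE = −sin(7.491°)·482.1 + cos(7.491°)·(-52.6) = -115.00 m.
The local north axis is (−sin φ cos λ, −sin φ sin λ, cos φ), giving ΔN = -346.724 + 4.974 − 228.943 = -570.69 m.
Horizontal magnitude = √(ΔE² + ΔN²) = √((-115.00)² + (-570.69)²) = 582.16 m.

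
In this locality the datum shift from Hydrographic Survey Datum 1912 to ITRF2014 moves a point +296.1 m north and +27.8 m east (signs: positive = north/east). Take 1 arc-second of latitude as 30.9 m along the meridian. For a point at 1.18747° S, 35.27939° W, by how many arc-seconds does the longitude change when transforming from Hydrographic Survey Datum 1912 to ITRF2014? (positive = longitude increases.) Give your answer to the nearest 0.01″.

Δλ = 0.90″

At latitude -1.18747°, cos φ = 0.999785.
1″ of longitude at this latitude = 30.90 × cos φ = 30.8934 m, so Δλ = 27.8 / 30.8934 = 0.900″.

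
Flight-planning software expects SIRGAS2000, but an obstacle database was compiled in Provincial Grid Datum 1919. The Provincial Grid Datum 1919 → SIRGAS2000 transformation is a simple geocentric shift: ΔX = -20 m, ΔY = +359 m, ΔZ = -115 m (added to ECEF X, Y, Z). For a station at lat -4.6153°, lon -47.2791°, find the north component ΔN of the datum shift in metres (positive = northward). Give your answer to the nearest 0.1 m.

ΔN = -136.9 m

The local north axis is (−sin φ cos λ, −sin φ sin λ, cos φ), giving ΔN = -1.092 − 21.222 − 114.627 = -136.94 m.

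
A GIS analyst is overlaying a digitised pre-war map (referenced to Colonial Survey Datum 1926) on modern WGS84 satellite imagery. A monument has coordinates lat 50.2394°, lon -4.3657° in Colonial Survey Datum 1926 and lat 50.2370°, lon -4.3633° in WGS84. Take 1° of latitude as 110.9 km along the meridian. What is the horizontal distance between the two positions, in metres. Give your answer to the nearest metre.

316 m

Δφ = 50.2370° − 50.2394° = -0.0024°; Δλ = -4.3633° − -4.3657° = +0.0024°.
ΔN = Δφ × 110900 = -266.2 m; ΔE = Δλ × 110900 × cos(50.2394°) = +0.0024 × 110900 × 0.639581 = 170.2 m.
Distance = √(ΔE² + ΔN²) = √(170.2² + (-266.2)²) = 315.9 m.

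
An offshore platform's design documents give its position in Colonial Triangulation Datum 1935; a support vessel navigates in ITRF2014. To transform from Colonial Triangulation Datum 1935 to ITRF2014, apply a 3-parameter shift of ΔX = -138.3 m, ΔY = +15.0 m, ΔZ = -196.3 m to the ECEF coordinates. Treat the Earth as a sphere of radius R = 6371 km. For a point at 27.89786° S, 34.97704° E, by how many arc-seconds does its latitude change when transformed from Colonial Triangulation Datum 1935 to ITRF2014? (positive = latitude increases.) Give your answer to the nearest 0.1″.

Δφ = -7.2″

sin φ = -0.467897, cos φ = 0.883783, sin λ = 0.573248, cos λ = 0.819382.
North component: ΔN = −sin φ cos λ·ΔX − sin φ sin λ·ΔY + cos φ·ΔZ = −(-0.467897)(0.819382)(-138.3) − (-0.467897)(0.573248)(15.0) + (0.883783)(-196.3) = -222.49 m.
1° of latitude spans πR/180 = 111195 m, so Δφ = -222.49 / 111195 × 3600 = -7.203″.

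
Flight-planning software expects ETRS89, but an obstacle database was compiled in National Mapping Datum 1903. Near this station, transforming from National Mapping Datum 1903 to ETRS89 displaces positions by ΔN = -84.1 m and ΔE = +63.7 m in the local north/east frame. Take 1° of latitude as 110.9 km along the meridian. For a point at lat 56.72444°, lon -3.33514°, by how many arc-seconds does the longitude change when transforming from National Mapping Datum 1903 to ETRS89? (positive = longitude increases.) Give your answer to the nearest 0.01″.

Δλ = 3.77″

At latitude 56.72444°, cos φ = 0.548666.
1° of longitude at this latitude = 110.9 × cos φ = 60.85 km, so Δλ = 63.7 / 60847.1 = 0.0010469° = 3.769″.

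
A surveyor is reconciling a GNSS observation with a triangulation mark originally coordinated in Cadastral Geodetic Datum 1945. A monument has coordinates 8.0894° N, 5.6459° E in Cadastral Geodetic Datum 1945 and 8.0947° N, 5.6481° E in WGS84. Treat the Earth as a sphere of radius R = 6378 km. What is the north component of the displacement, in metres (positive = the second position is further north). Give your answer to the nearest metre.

Δφ = 8.0947° − 8.0894° = +0.0053°; Δλ = 5.6481° − 5.6459° = +0.0022°.
1° along a meridian = πR/180 = 111317 m.
ΔN = Δφ × 111317 = 590.0 m; ΔE = Δλ × 111317 × cos(8.0894°) = +0.0022 × 111317 × 0.990050 = 242.5 m.

ΔN = 590 m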